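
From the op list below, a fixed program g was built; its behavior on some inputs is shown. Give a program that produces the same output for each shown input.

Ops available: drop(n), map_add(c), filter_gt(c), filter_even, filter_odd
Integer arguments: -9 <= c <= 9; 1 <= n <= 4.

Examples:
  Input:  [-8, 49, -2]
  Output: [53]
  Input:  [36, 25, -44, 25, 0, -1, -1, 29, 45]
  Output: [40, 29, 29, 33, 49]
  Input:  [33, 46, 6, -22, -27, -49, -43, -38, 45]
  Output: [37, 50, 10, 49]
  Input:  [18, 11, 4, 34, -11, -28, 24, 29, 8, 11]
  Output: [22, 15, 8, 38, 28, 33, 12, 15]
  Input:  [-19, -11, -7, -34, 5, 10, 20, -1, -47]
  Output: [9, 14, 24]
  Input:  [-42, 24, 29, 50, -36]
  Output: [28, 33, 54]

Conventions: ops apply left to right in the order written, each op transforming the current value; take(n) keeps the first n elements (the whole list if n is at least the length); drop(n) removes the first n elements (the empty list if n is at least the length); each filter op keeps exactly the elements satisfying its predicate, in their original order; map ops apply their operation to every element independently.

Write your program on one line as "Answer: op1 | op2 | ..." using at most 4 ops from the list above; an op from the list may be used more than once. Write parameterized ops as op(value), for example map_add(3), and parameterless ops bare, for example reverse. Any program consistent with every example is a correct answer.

filter_gt(-6) | map_add(-5) | map_add(9) | filter_gt(4)

Check, running the answer program on each example:
  [-8, 49, -2] -> [49, -2] -> [44, -7] -> [53, 2] -> [53]
  [36, 25, -44, 25, 0, -1, -1, 29, 45] -> [36, 25, 25, 0, -1, -1, 29, 45] -> [31, 20, 20, -5, -6, -6, 24, 40] -> [40, 29, 29, 4, 3, 3, 33, 49] -> [40, 29, 29, 33, 49]
  [33, 46, 6, -22, -27, -49, -43, -38, 45] -> [33, 46, 6, 45] -> [28, 41, 1, 40] -> [37, 50, 10, 49] -> [37, 50, 10, 49]
  [18, 11, 4, 34, -11, -28, 24, 29, 8, 11] -> [18, 11, 4, 34, 24, 29, 8, 11] -> [13, 6, -1, 29, 19, 24, 3, 6] -> [22, 15, 8, 38, 28, 33, 12, 15] -> [22, 15, 8, 38, 28, 33, 12, 15]
  [-19, -11, -7, -34, 5, 10, 20, -1, -47] -> [5, 10, 20, -1] -> [0, 5, 15, -6] -> [9, 14, 24, 3] -> [9, 14, 24]
  [-42, 24, 29, 50, -36] -> [24, 29, 50] -> [19, 24, 45] -> [28, 33, 54] -> [28, 33, 54]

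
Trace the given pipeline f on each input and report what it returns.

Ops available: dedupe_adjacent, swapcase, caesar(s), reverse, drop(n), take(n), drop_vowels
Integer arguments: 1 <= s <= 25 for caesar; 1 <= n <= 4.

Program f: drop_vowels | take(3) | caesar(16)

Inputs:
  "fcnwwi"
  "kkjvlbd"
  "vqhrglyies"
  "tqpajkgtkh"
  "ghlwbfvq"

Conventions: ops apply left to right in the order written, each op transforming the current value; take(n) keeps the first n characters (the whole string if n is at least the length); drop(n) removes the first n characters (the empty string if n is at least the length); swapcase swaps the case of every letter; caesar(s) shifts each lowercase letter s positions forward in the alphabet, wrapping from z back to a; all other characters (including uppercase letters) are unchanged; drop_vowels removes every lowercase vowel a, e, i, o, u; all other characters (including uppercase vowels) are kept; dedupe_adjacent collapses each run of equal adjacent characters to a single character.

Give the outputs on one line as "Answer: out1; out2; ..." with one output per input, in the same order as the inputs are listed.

Execution, op by op:
  "fcnwwi" -> "fcnww" -> "fcn" -> "vsd"
  "kkjvlbd" -> "kkjvlbd" -> "kkj" -> "aaz"
  "vqhrglyies" -> "vqhrglys" -> "vqh" -> "lgx"
  "tqpajkgtkh" -> "tqpjkgtkh" -> "tqp" -> "jgf"
  "ghlwbfvq" -> "ghlwbfvq" -> "ghl" -> "wxb"

"vsd"; "aaz"; "lgx"; "jgf"; "wxb"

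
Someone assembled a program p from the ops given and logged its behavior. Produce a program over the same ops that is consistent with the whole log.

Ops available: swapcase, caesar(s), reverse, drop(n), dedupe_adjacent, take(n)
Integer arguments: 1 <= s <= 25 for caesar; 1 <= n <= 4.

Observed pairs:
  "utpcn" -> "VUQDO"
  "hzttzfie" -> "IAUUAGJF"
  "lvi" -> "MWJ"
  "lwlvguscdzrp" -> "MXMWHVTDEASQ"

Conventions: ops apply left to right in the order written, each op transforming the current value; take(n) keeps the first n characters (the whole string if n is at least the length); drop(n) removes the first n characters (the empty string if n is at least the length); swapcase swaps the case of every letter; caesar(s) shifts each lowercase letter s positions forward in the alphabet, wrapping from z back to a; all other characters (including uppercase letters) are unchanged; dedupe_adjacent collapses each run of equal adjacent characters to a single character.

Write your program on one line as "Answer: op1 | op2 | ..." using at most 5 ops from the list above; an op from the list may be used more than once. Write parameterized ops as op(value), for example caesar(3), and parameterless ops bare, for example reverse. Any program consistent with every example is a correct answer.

caesar(5) | caesar(10) | caesar(12) | swapcase

Check, running the answer program on each example:
  "utpcn" -> "zyuhs" -> "jierc" -> "vuqdo" -> "VUQDO"
  "hzttzfie" -> "meyyeknj" -> "woiiouxt" -> "iauuagjf" -> "IAUUAGJF"
  "lvi" -> "qan" -> "akx" -> "mwj" -> "MWJ"
  "lwlvguscdzrp" -> "qbqalzxhiewu" -> "alakvjhrsoge" -> "mxmwhvtdeasq" -> "MXMWHVTDEASQ"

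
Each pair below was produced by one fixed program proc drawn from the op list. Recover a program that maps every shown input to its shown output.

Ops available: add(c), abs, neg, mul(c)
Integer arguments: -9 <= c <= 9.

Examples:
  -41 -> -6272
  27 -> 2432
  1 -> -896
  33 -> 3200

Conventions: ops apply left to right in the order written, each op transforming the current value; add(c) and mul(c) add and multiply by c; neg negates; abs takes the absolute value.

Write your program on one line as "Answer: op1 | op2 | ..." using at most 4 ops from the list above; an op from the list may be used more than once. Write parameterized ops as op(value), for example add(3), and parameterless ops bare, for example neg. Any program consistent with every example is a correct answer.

add(-8) | mul(-8) | mul(-8) | mul(2)

Check, running the answer program on each example:
  -41 -> -49 -> 392 -> -3136 -> -6272
  27 -> 19 -> -152 -> 1216 -> 2432
  1 -> -7 -> 56 -> -448 -> -896
  33 -> 25 -> -200 -> 1600 -> 3200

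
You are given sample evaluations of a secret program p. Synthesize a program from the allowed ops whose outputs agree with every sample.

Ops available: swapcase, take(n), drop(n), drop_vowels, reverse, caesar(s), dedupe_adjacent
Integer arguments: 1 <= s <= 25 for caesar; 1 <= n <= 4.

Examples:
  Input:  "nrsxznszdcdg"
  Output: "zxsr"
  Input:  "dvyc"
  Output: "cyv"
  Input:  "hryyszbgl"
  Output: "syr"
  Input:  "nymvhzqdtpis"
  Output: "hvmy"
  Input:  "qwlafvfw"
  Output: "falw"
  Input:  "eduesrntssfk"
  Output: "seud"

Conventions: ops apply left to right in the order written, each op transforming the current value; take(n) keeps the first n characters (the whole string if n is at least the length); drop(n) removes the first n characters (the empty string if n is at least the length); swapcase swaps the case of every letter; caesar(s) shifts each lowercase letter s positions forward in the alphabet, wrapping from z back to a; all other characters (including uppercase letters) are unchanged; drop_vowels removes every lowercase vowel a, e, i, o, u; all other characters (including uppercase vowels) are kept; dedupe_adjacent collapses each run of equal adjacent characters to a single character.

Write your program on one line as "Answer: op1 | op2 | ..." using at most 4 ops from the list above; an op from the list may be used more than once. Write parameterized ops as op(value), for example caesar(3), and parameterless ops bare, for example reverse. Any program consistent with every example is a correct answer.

drop(1) | take(4) | dedupe_adjacent | reverse

Check, running the answer program on each example:
  "nrsxznszdcdg" -> "rsxznszdcdg" -> "rsxz" -> "rsxz" -> "zxsr"
  "dvyc" -> "vyc" -> "vyc" -> "vyc" -> "cyv"
  "hryyszbgl" -> "ryyszbgl" -> "ryys" -> "rys" -> "syr"
  "nymvhzqdtpis" -> "ymvhzqdtpis" -> "ymvh" -> "ymvh" -> "hvmy"
  "qwlafvfw" -> "wlafvfw" -> "wlaf" -> "wlaf" -> "falw"
  "eduesrntssfk" -> "duesrntssfk" -> "dues" -> "dues" -> "seud"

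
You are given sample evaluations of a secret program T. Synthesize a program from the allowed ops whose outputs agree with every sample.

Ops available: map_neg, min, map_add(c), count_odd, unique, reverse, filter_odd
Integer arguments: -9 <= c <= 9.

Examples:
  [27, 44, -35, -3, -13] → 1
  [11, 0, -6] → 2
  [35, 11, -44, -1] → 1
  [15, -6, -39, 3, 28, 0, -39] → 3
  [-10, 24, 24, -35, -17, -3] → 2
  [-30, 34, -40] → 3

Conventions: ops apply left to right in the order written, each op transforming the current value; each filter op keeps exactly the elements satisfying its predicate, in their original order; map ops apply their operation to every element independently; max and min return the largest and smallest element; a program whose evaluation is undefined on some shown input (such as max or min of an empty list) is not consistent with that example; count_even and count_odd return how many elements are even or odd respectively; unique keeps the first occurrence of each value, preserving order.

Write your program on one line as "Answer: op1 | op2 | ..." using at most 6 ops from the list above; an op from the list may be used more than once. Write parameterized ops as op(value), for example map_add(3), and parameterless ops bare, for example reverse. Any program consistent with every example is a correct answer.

map_add(3) | filter_odd | reverse | unique | reverse | count_odd

Check, running the answer program on each example:
  [27, 44, -35, -3, -13] -> [30, 47, -32, 0, -10] -> [47] -> [47] -> [47] -> [47] -> 1
  [11, 0, -6] -> [14, 3, -3] -> [3, -3] -> [-3, 3] -> [-3, 3] -> [3, -3] -> 2
  [35, 11, -44, -1] -> [38, 14, -41, 2] -> [-41] -> [-41] -> [-41] -> [-41] -> 1
  [15, -6, -39, 3, 28, 0, -39] -> [18, -3, -36, 6, 31, 3, -36] -> [-3, 31, 3] -> [3, 31, -3] -> [3, 31, -3] -> [-3, 31, 3] -> 3
  [-10, 24, 24, -35, -17, -3] -> [-7, 27, 27, -32, -14, 0] -> [-7, 27, 27] -> [27, 27, -7] -> [27, -7] -> [-7, 27] -> 2
  [-30, 34, -40] -> [-27, 37, -37] -> [-27, 37, -37] -> [-37, 37, -27] -> [-37, 37, -27] -> [-27, 37, -37] -> 3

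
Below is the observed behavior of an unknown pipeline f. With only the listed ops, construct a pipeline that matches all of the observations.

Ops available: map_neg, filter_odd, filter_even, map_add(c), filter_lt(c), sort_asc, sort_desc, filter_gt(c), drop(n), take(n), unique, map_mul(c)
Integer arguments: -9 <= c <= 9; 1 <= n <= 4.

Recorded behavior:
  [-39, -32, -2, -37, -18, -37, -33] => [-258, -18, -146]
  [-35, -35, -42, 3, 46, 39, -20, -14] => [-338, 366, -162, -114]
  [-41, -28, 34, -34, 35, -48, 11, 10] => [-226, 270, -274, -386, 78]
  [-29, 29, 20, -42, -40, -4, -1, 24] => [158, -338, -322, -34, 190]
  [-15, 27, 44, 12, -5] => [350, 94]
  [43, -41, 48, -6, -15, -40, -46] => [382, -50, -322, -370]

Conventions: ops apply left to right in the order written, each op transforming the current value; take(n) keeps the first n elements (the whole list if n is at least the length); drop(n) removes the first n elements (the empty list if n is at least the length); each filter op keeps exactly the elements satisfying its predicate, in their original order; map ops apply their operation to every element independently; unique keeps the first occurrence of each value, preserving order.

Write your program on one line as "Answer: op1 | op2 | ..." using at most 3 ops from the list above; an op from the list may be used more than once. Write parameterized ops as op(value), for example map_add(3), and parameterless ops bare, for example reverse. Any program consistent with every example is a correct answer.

filter_even | map_mul(8) | map_add(-2)

Check, running the answer program on each example:
  [-39, -32, -2, -37, -18, -37, -33] -> [-32, -2, -18] -> [-256, -16, -144] -> [-258, -18, -146]
  [-35, -35, -42, 3, 46, 39, -20, -14] -> [-42, 46, -20, -14] -> [-336, 368, -160, -112] -> [-338, 366, -162, -114]
  [-41, -28, 34, -34, 35, -48, 11, 10] -> [-28, 34, -34, -48, 10] -> [-224, 272, -272, -384, 80] -> [-226, 270, -274, -386, 78]
  [-29, 29, 20, -42, -40, -4, -1, 24] -> [20, -42, -40, -4, 24] -> [160, -336, -320, -32, 192] -> [158, -338, -322, -34, 190]
  [-15, 27, 44, 12, -5] -> [44, 12] -> [352, 96] -> [350, 94]
  [43, -41, 48, -6, -15, -40, -46] -> [48, -6, -40, -46] -> [384, -48, -320, -368] -> [382, -50, -322, -370]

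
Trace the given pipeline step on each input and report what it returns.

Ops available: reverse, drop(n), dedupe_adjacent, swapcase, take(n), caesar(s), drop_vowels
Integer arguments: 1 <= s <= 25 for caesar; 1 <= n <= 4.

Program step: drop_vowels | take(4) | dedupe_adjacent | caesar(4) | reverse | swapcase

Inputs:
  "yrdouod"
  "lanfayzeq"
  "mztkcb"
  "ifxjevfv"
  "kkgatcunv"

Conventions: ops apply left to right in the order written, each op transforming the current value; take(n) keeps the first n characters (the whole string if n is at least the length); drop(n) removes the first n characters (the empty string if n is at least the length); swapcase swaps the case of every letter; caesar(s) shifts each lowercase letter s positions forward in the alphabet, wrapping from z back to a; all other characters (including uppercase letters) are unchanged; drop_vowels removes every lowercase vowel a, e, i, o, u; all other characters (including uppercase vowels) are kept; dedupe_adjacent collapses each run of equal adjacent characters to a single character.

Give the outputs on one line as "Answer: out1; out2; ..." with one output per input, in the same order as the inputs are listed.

"HVC"; "CJRP"; "OXDQ"; "ZNBJ"; "XKO"

Execution, op by op:
  "yrdouod" -> "yrdd" -> "yrdd" -> "yrd" -> "cvh" -> "hvc" -> "HVC"
  "lanfayzeq" -> "lnfyzq" -> "lnfy" -> "lnfy" -> "prjc" -> "cjrp" -> "CJRP"
  "mztkcb" -> "mztkcb" -> "mztk" -> "mztk" -> "qdxo" -> "oxdq" -> "OXDQ"
  "ifxjevfv" -> "fxjvfv" -> "fxjv" -> "fxjv" -> "jbnz" -> "znbj" -> "ZNBJ"
  "kkgatcunv" -> "kkgtcnv" -> "kkgt" -> "kgt" -> "okx" -> "xko" -> "XKO"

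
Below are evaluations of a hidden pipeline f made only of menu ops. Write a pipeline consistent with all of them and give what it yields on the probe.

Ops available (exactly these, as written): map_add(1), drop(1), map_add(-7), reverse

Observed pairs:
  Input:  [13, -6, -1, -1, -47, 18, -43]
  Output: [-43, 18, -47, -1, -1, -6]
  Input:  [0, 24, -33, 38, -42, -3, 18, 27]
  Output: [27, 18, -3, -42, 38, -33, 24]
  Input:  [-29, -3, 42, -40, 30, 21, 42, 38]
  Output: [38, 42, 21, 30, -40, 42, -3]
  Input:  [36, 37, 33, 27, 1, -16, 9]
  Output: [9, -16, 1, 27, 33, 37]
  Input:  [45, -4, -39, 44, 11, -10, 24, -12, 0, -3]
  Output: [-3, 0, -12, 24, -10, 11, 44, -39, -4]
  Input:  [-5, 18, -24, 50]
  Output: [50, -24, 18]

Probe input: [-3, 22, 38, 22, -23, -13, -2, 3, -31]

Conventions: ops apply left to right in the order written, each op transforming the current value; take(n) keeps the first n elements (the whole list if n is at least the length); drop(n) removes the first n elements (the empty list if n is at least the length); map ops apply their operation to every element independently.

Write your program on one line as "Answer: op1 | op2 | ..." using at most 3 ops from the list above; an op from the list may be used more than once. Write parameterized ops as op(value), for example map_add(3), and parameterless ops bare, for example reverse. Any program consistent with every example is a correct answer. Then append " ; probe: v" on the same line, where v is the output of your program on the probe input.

drop(1) | reverse ; probe: [-31, 3, -2, -13, -23, 22, 38, 22]

Check, running the answer program on each example:
  [13, -6, -1, -1, -47, 18, -43] -> [-6, -1, -1, -47, 18, -43] -> [-43, 18, -47, -1, -1, -6]
  [0, 24, -33, 38, -42, -3, 18, 27] -> [24, -33, 38, -42, -3, 18, 27] -> [27, 18, -3, -42, 38, -33, 24]
  [-29, -3, 42, -40, 30, 21, 42, 38] -> [-3, 42, -40, 30, 21, 42, 38] -> [38, 42, 21, 30, -40, 42, -3]
  [36, 37, 33, 27, 1, -16, 9] -> [37, 33, 27, 1, -16, 9] -> [9, -16, 1, 27, 33, 37]
  [45, -4, -39, 44, 11, -10, 24, -12, 0, -3] -> [-4, -39, 44, 11, -10, 24, -12, 0, -3] -> [-3, 0, -12, 24, -10, 11, 44, -39, -4]
  [-5, 18, -24, 50] -> [18, -24, 50] -> [50, -24, 18]
  probe: [-3, 22, 38, 22, -23, -13, -2, 3, -31] -> [22, 38, 22, -23, -13, -2, 3, -31] -> [-31, 3, -2, -13, -23, 22, 38, 22]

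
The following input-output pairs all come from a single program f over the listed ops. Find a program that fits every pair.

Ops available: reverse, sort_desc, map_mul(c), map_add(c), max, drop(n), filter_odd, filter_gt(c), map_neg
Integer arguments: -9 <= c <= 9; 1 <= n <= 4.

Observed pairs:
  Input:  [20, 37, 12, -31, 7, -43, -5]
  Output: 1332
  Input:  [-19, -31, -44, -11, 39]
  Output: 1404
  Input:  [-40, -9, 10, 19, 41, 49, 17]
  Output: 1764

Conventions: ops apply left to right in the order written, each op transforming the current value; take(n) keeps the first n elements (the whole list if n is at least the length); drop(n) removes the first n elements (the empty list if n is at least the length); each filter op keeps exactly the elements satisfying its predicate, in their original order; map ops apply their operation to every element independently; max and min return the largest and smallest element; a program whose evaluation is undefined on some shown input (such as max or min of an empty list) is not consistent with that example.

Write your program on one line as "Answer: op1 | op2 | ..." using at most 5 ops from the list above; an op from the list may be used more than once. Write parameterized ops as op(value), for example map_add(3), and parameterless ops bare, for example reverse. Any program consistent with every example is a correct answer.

filter_odd | map_mul(6) | sort_desc | map_mul(6) | max

Check, running the answer program on each example:
  [20, 37, 12, -31, 7, -43, -5] -> [37, -31, 7, -43, -5] -> [222, -186, 42, -258, -30] -> [222, 42, -30, -186, -258] -> [1332, 252, -180, -1116, -1548] -> 1332
  [-19, -31, -44, -11, 39] -> [-19, -31, -11, 39] -> [-114, -186, -66, 234] -> [234, -66, -114, -186] -> [1404, -396, -684, -1116] -> 1404
  [-40, -9, 10, 19, 41, 49, 17] -> [-9, 19, 41, 49, 17] -> [-54, 114, 246, 294, 102] -> [294, 246, 114, 102, -54] -> [1764, 1476, 684, 612, -324] -> 1764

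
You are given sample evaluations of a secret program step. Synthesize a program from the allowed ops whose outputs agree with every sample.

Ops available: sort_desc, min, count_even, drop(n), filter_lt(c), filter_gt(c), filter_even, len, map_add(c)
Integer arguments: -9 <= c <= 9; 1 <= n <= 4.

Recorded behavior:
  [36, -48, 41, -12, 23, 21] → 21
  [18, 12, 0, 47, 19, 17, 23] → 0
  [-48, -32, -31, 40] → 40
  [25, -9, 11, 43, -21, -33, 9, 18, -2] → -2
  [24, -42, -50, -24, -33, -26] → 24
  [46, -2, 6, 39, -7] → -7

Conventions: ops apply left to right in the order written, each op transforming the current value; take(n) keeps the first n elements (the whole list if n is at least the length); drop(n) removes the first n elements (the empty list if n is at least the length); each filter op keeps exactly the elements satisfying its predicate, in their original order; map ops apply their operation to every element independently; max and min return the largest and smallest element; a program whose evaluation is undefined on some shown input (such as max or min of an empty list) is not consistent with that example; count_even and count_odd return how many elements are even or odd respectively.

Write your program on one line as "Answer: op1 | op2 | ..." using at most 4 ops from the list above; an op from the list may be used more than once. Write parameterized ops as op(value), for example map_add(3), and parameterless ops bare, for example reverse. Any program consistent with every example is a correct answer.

filter_gt(-8) | sort_desc | min

Check, running the answer program on each example:
  [36, -48, 41, -12, 23, 21] -> [36, 41, 23, 21] -> [41, 36, 23, 21] -> 21
  [18, 12, 0, 47, 19, 17, 23] -> [18, 12, 0, 47, 19, 17, 23] -> [47, 23, 19, 18, 17, 12, 0] -> 0
  [-48, -32, -31, 40] -> [40] -> [40] -> 40
  [25, -9, 11, 43, -21, -33, 9, 18, -2] -> [25, 11, 43, 9, 18, -2] -> [43, 25, 18, 11, 9, -2] -> -2
  [24, -42, -50, -24, -33, -26] -> [24] -> [24] -> 24
  [46, -2, 6, 39, -7] -> [46, -2, 6, 39, -7] -> [46, 39, 6, -2, -7] -> -7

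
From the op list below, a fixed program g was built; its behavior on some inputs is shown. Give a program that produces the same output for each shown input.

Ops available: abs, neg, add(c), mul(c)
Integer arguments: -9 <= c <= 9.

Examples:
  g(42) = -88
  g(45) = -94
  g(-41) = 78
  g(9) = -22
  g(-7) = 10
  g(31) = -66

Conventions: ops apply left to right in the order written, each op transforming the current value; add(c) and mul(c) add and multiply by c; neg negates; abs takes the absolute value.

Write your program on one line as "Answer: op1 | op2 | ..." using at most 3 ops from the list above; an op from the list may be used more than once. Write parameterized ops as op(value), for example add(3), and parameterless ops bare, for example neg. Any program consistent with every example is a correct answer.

neg | add(-2) | mul(2)

Check, running the answer program on each example:
  42 -> -42 -> -44 -> -88
  45 -> -45 -> -47 -> -94
  -41 -> 41 -> 39 -> 78
  9 -> -9 -> -11 -> -22
  -7 -> 7 -> 5 -> 10
  31 -> -31 -> -33 -> -66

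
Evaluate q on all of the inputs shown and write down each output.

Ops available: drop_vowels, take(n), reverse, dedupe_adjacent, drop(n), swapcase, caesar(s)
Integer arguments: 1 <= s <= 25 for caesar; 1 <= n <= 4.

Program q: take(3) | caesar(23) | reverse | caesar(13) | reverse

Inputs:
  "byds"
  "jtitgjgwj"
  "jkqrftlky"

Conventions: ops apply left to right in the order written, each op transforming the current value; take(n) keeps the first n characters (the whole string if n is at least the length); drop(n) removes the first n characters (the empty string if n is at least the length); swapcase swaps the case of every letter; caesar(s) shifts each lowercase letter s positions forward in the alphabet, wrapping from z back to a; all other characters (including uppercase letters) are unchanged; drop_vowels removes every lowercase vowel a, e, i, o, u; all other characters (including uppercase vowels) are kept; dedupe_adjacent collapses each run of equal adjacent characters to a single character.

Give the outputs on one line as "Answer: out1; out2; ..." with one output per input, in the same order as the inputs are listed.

Execution, op by op:
  "byds" -> "byd" -> "yva" -> "avy" -> "nil" -> "lin"
  "jtitgjgwj" -> "jti" -> "gqf" -> "fqg" -> "sdt" -> "tds"
  "jkqrftlky" -> "jkq" -> "ghn" -> "nhg" -> "aut" -> "tua"

"lin"; "tds"; "tua"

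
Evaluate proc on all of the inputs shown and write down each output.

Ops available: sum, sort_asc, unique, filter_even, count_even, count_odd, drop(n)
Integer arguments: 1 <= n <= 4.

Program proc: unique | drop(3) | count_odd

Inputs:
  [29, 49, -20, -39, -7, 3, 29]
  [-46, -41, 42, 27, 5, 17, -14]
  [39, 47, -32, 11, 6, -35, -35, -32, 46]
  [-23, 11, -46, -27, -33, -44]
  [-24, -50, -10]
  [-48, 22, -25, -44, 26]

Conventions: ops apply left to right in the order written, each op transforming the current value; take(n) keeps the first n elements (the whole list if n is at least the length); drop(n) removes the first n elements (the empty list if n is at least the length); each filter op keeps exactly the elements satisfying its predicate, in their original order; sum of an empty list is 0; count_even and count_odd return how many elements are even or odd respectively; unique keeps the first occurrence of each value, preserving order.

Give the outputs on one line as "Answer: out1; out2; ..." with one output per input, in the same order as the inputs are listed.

3; 3; 2; 2; 0; 0

Execution, op by op:
  [29, 49, -20, -39, -7, 3, 29] -> [29, 49, -20, -39, -7, 3] -> [-39, -7, 3] -> 3
  [-46, -41, 42, 27, 5, 17, -14] -> [-46, -41, 42, 27, 5, 17, -14] -> [27, 5, 17, -14] -> 3
  [39, 47, -32, 11, 6, -35, -35, -32, 46] -> [39, 47, -32, 11, 6, -35, 46] -> [11, 6, -35, 46] -> 2
  [-23, 11, -46, -27, -33, -44] -> [-23, 11, -46, -27, -33, -44] -> [-27, -33, -44] -> 2
  [-24, -50, -10] -> [-24, -50, -10] -> [] -> 0
  [-48, 22, -25, -44, 26] -> [-48, 22, -25, -44, 26] -> [-44, 26] -> 0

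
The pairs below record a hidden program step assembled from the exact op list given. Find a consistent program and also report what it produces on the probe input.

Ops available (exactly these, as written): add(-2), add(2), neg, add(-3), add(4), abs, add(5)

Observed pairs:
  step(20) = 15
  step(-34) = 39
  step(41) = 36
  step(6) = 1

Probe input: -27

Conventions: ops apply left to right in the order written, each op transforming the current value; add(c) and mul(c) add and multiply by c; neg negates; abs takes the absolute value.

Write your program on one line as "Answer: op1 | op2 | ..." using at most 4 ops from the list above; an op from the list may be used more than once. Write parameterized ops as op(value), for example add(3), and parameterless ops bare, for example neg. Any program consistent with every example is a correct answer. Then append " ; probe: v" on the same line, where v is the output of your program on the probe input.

add(-3) | add(-2) | abs ; probe: 32

Check, running the answer program on each example:
  20 -> 17 -> 15 -> 15
  -34 -> -37 -> -39 -> 39
  41 -> 38 -> 36 -> 36
  6 -> 3 -> 1 -> 1
  probe: -27 -> -30 -> -32 -> 32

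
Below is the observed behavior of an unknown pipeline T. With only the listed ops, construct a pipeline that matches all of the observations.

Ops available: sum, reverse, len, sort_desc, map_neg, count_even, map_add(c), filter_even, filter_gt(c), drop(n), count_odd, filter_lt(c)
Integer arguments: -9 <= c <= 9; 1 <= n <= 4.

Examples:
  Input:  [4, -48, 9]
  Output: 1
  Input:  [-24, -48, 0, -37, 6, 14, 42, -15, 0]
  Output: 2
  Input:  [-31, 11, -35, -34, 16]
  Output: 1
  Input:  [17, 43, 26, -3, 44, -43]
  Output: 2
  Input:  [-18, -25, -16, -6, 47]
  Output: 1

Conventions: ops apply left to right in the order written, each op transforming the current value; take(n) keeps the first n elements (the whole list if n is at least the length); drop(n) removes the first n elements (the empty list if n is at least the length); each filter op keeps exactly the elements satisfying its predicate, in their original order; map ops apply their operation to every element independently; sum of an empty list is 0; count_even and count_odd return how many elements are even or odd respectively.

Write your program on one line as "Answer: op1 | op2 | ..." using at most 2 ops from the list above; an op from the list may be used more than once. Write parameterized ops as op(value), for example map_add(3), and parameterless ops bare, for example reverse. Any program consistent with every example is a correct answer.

drop(2) | count_odd

Check, running the answer program on each example:
  [4, -48, 9] -> [9] -> 1
  [-24, -48, 0, -37, 6, 14, 42, -15, 0] -> [0, -37, 6, 14, 42, -15, 0] -> 2
  [-31, 11, -35, -34, 16] -> [-35, -34, 16] -> 1
  [17, 43, 26, -3, 44, -43] -> [26, -3, 44, -43] -> 2
  [-18, -25, -16, -6, 47] -> [-16, -6, 47] -> 1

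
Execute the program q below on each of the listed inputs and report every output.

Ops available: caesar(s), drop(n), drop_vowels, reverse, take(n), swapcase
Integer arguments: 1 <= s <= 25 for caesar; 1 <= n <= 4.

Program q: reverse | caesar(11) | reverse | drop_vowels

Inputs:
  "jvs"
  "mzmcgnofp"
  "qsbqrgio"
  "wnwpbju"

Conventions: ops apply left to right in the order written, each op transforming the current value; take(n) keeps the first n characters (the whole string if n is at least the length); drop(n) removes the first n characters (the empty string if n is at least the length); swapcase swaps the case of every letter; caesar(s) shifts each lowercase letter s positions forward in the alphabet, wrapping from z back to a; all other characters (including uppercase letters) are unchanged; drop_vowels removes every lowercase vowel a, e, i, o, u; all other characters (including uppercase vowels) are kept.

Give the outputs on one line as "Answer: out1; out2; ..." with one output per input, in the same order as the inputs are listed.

Execution, op by op:
  "jvs" -> "svj" -> "dgu" -> "ugd" -> "gd"
  "mzmcgnofp" -> "pfongcmzm" -> "aqzyrnxkx" -> "xkxnryzqa" -> "xkxnryzq"
  "qsbqrgio" -> "oigrqbsq" -> "ztrcbmdb" -> "bdmbcrtz" -> "bdmbcrtz"
  "wnwpbju" -> "ujbpwnw" -> "fumahyh" -> "hyhamuf" -> "hyhmf"

"gd"; "xkxnryzq"; "bdmbcrtz"; "hyhmf"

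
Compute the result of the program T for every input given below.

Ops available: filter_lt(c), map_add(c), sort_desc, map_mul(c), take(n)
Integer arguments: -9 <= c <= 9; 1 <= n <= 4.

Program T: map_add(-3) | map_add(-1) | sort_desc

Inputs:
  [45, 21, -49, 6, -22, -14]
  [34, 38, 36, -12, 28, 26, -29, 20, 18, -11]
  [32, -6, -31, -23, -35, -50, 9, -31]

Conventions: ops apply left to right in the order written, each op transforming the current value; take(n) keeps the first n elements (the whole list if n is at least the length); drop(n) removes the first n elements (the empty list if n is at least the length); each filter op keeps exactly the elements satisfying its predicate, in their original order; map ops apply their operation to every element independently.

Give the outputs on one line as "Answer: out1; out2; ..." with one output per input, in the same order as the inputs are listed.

[41, 17, 2, -18, -26, -53]; [34, 32, 30, 24, 22, 16, 14, -15, -16, -33]; [28, 5, -10, -27, -35, -35, -39, -54]

Execution, op by op:
  [45, 21, -49, 6, -22, -14] -> [42, 18, -52, 3, -25, -17] -> [41, 17, -53, 2, -26, -18] -> [41, 17, 2, -18, -26, -53]
  [34, 38, 36, -12, 28, 26, -29, 20, 18, -11] -> [31, 35, 33, -15, 25, 23, -32, 17, 15, -14] -> [30, 34, 32, -16, 24, 22, -33, 16, 14, -15] -> [34, 32, 30, 24, 22, 16, 14, -15, -16, -33]
  [32, -6, -31, -23, -35, -50, 9, -31] -> [29, -9, -34, -26, -38, -53, 6, -34] -> [28, -10, -35, -27, -39, -54, 5, -35] -> [28, 5, -10, -27, -35, -35, -39, -54]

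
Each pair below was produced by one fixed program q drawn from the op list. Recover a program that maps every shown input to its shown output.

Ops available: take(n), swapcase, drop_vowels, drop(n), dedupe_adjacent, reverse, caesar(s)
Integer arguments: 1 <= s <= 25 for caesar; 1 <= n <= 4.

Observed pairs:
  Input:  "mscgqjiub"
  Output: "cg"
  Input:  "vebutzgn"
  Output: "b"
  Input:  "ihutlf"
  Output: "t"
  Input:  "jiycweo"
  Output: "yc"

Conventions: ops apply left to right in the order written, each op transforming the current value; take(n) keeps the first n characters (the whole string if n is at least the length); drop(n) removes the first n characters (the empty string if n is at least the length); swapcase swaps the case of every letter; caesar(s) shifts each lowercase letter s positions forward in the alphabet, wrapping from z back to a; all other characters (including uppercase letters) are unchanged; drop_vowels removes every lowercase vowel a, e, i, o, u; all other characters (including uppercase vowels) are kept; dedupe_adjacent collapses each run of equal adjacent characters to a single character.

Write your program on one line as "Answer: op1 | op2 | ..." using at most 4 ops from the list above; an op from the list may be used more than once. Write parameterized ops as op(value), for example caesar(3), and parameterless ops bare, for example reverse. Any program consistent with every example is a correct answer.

take(4) | drop(2) | drop_vowels

Check, running the answer program on each example:
  "mscgqjiub" -> "mscg" -> "cg" -> "cg"
  "vebutzgn" -> "vebu" -> "bu" -> "b"
  "ihutlf" -> "ihut" -> "ut" -> "t"
  "jiycweo" -> "jiyc" -> "yc" -> "yc"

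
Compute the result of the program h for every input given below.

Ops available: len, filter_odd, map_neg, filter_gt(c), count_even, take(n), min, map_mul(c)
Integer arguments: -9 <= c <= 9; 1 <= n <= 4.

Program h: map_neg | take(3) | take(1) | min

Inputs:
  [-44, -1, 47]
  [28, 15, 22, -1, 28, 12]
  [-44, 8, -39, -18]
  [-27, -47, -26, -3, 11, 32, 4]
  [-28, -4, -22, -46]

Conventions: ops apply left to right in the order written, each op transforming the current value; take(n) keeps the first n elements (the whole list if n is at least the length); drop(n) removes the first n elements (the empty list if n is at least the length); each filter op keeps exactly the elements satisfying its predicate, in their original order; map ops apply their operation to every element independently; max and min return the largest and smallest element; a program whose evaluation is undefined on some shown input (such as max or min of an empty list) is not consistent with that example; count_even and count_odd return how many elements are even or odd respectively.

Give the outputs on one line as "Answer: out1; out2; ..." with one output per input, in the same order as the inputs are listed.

Execution, op by op:
  [-44, -1, 47] -> [44, 1, -47] -> [44, 1, -47] -> [44] -> 44
  [28, 15, 22, -1, 28, 12] -> [-28, -15, -22, 1, -28, -12] -> [-28, -15, -22] -> [-28] -> -28
  [-44, 8, -39, -18] -> [44, -8, 39, 18] -> [44, -8, 39] -> [44] -> 44
  [-27, -47, -26, -3, 11, 32, 4] -> [27, 47, 26, 3, -11, -32, -4] -> [27, 47, 26] -> [27] -> 27
  [-28, -4, -22, -46] -> [28, 4, 22, 46] -> [28, 4, 22] -> [28] -> 28

44; -28; 44; 27; 28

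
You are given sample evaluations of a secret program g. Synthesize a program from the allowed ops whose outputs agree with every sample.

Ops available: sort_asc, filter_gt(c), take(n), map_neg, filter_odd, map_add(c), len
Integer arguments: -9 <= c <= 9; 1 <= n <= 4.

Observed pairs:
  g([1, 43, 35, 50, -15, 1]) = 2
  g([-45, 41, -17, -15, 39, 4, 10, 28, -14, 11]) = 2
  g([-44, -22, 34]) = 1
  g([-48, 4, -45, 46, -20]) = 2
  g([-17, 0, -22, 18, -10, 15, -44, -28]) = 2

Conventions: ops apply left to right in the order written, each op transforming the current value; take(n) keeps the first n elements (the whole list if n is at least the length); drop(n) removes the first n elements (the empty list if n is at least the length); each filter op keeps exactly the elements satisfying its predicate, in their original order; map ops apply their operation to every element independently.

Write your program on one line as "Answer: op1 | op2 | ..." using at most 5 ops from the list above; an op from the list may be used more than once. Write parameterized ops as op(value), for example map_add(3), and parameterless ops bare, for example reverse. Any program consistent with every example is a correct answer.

filter_gt(-5) | map_neg | sort_asc | take(2) | len

Check, running the answer program on each example:
  [1, 43, 35, 50, -15, 1] -> [1, 43, 35, 50, 1] -> [-1, -43, -35, -50, -1] -> [-50, -43, -35, -1, -1] -> [-50, -43] -> 2
  [-45, 41, -17, -15, 39, 4, 10, 28, -14, 11] -> [41, 39, 4, 10, 28, 11] -> [-41, -39, -4, -10, -28, -11] -> [-41, -39, -28, -11, -10, -4] -> [-41, -39] -> 2
  [-44, -22, 34] -> [34] -> [-34] -> [-34] -> [-34] -> 1
  [-48, 4, -45, 46, -20] -> [4, 46] -> [-4, -46] -> [-46, -4] -> [-46, -4] -> 2
  [-17, 0, -22, 18, -10, 15, -44, -28] -> [0, 18, 15] -> [0, -18, -15] -> [-18, -15, 0] -> [-18, -15] -> 2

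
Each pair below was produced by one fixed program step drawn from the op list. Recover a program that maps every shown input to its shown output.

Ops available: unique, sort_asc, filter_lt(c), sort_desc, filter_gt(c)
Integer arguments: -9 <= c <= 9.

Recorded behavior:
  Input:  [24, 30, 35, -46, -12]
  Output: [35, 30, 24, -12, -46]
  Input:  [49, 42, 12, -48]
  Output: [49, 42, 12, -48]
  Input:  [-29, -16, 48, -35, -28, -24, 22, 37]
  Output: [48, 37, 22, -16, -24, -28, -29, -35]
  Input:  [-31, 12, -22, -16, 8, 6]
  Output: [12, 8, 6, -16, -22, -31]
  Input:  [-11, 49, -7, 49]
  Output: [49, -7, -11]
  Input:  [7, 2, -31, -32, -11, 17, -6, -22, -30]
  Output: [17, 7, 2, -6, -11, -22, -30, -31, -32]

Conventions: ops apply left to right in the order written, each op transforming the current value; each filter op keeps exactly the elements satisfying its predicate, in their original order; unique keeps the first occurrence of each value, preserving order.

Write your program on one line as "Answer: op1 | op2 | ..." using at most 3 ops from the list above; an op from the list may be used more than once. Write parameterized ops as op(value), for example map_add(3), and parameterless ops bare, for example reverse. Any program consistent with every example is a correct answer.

sort_asc | sort_desc | unique

Check, running the answer program on each example:
  [24, 30, 35, -46, -12] -> [-46, -12, 24, 30, 35] -> [35, 30, 24, -12, -46] -> [35, 30, 24, -12, -46]
  [49, 42, 12, -48] -> [-48, 12, 42, 49] -> [49, 42, 12, -48] -> [49, 42, 12, -48]
  [-29, -16, 48, -35, -28, -24, 22, 37] -> [-35, -29, -28, -24, -16, 22, 37, 48] -> [48, 37, 22, -16, -24, -28, -29, -35] -> [48, 37, 22, -16, -24, -28, -29, -35]
  [-31, 12, -22, -16, 8, 6] -> [-31, -22, -16, 6, 8, 12] -> [12, 8, 6, -16, -22, -31] -> [12, 8, 6, -16, -22, -31]
  [-11, 49, -7, 49] -> [-11, -7, 49, 49] -> [49, 49, -7, -11] -> [49, -7, -11]
  [7, 2, -31, -32, -11, 17, -6, -22, -30] -> [-32, -31, -30, -22, -11, -6, 2, 7, 17] -> [17, 7, 2, -6, -11, -22, -30, -31, -32] -> [17, 7, 2, -6, -11, -22, -30, -31, -32]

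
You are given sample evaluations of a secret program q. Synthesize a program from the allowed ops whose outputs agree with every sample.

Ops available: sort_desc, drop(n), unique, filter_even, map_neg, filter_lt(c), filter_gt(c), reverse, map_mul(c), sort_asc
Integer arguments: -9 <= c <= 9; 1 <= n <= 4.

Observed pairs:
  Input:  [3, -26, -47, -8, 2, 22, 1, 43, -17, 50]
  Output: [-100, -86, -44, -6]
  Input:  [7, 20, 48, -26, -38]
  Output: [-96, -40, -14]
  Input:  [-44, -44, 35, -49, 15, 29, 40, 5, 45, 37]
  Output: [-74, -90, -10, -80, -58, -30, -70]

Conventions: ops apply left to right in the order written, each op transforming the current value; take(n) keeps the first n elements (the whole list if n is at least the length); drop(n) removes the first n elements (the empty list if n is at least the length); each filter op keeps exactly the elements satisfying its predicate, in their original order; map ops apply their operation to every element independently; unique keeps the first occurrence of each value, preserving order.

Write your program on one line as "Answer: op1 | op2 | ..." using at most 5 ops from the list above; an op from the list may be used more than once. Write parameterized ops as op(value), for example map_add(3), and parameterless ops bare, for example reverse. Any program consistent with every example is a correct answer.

map_mul(2) | filter_gt(1) | filter_gt(5) | reverse | map_neg

Check, running the answer program on each example:
  [3, -26, -47, -8, 2, 22, 1, 43, -17, 50] -> [6, -52, -94, -16, 4, 44, 2, 86, -34, 100] -> [6, 4, 44, 2, 86, 100] -> [6, 44, 86, 100] -> [100, 86, 44, 6] -> [-100, -86, -44, -6]
  [7, 20, 48, -26, -38] -> [14, 40, 96, -52, -76] -> [14, 40, 96] -> [14, 40, 96] -> [96, 40, 14] -> [-96, -40, -14]
  [-44, -44, 35, -49, 15, 29, 40, 5, 45, 37] -> [-88, -88, 70, -98, 30, 58, 80, 10, 90, 74] -> [70, 30, 58, 80, 10, 90, 74] -> [70, 30, 58, 80, 10, 90, 74] -> [74, 90, 10, 80, 58, 30, 70] -> [-74, -90, -10, -80, -58, -30, -70]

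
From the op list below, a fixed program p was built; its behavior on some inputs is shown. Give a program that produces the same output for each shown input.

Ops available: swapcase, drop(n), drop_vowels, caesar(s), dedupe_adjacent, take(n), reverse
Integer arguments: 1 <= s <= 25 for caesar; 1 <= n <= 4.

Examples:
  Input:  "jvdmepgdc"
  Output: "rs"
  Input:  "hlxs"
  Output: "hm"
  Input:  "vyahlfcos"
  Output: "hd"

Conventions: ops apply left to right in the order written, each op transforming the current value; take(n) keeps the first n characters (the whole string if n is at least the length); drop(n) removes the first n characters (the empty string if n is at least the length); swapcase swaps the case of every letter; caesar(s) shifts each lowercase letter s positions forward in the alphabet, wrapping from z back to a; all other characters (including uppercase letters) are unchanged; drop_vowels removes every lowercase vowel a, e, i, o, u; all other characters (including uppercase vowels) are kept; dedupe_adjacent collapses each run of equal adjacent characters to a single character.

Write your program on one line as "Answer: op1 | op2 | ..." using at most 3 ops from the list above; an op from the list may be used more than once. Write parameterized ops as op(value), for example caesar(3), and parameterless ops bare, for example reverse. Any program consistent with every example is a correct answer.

reverse | caesar(15) | take(2)

Check, running the answer program on each example:
  "jvdmepgdc" -> "cdgpemdvj" -> "rsvetbsky" -> "rs"
  "hlxs" -> "sxlh" -> "hmaw" -> "hm"
  "vyahlfcos" -> "socflhayv" -> "hdruawpnk" -> "hd"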